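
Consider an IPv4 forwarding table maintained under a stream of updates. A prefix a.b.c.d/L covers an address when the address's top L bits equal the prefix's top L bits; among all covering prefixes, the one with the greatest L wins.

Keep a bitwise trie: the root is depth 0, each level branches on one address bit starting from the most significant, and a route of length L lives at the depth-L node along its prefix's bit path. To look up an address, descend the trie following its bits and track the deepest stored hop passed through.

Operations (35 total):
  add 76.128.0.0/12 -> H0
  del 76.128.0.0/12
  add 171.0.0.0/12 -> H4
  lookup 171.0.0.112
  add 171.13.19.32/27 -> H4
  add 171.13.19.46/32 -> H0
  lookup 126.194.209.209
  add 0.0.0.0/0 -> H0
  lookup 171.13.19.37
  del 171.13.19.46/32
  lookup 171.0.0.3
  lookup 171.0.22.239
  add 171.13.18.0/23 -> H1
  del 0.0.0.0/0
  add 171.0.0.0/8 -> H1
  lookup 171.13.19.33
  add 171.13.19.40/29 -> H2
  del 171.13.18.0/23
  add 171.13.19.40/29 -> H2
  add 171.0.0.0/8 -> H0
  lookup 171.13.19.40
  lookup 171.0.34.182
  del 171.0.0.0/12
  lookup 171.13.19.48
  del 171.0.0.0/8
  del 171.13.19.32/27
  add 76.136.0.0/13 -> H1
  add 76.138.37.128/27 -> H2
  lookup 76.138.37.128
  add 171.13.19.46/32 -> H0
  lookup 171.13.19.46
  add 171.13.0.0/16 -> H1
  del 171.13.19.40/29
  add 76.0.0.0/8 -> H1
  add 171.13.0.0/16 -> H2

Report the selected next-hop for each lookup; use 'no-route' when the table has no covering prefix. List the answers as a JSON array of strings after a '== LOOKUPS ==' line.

Apply in order:
  add 76.128.0.0/12 -> H0 at depth 12
  del 76.128.0.0/12 (clear depth 12)
  add 171.0.0.0/12 -> H4 at depth 12
  lookup 171.0.0.112: bits 101010110000 walk d0:-→d1:-→d2:-→d3:-→d4:-→d5:-→d6:-→d7:-→d8:-→d9:-→d10:-→d11:-→d12:H4 -> H4
  add 171.13.19.32/27 -> H4 at depth 27
  add 171.13.19.46/32 -> H0 at depth 32
  lookup 126.194.209.209: bits 01 walk d0:-→d1:-→d2:- -> no-route
  add 0.0.0.0/0 -> H0 at depth 0
  lookup 171.13.19.37: bits 1010101100001101000100110010 walk d0:H0→d1:-→d2:-→d3:-→d4:-→d5:-→d6:-→d7:-→d8:-→d9:-→d10:-→d11:-→d12:H4→d13:-→d14:-→d15:-→d16:-→d17:-→d18:-→d19:-→d20:-→d21:-→d22:-→d23:-→d24:-→d25:-→d26:-→d27:H4→d28:- -> H4
  del 171.13.19.46/32 (clear depth 32)
  lookup 171.0.0.3: bits 101010110000 walk d0:H0→d1:-→d2:-→d3:-→d4:-→d5:-→d6:-→d7:-→d8:-→d9:-→d10:-→d11:-→d12:H4 -> H4
  lookup 171.0.22.239: bits 101010110000 walk d0:H0→d1:-→d2:-→d3:-→d4:-→d5:-→d6:-→d7:-→d8:-→d9:-→d10:-→d11:-→d12:H4 -> H4
  add 171.13.18.0/23 -> H1 at depth 23
  del 0.0.0.0/0 (clear depth 0)
  add 171.0.0.0/8 -> H1 at depth 8
  lookup 171.13.19.33: bits 1010101100001101000100110010 walk d0:-→d1:-→d2:-→d3:-→d4:-→d5:-→d6:-→d7:-→d8:H1→d9:-→d10:-→d11:-→d12:H4→d13:-→d14:-→d15:-→d16:-→d17:-→d18:-→d19:-→d20:-→d21:-→d22:-→d23:H1→d24:-→d25:-→d26:-→d27:H4→d28:- -> H4
  add 171.13.19.40/29 -> H2 at depth 29
  del 171.13.18.0/23 (clear depth 23)
  add 171.13.19.40/29 -> H2 at depth 29
  add 171.0.0.0/8 -> H0 at depth 8
  lookup 171.13.19.40: bits 10101011000011010001001100101 walk d0:-→d1:-→d2:-→d3:-→d4:-→d5:-→d6:-→d7:-→d8:H0→d9:-→d10:-→d11:-→d12:H4→d13:-→d14:-→d15:-→d16:-→d17:-→d18:-→d19:-→d20:-→d21:-→d22:-→d23:-→d24:-→d25:-→d26:-→d27:H4→d28:-→d29:H2 -> H2
  lookup 171.0.34.182: bits 101010110000 walk d0:-→d1:-→d2:-→d3:-→d4:-→d5:-→d6:-→d7:-→d8:H0→d9:-→d10:-→d11:-→d12:H4 -> H4
  del 171.0.0.0/12 (clear depth 12)
  lookup 171.13.19.48: bits 101010110000110100010011001 walk d0:-→d1:-→d2:-→d3:-→d4:-→d5:-→d6:-→d7:-→d8:H0→d9:-→d10:-→d11:-→d12:-→d13:-→d14:-→d15:-→d16:-→d17:-→d18:-→d19:-→d20:-→d21:-→d22:-→d23:-→d24:-→d25:-→d26:-→d27:H4 -> H4
  del 171.0.0.0/8 (clear depth 8)
  del 171.13.19.32/27 (clear depth 27)
  add 76.136.0.0/13 -> H1 at depth 13
  add 76.138.37.128/27 -> H2 at depth 27
  lookup 76.138.37.128: bits 010011001000101000100101100 walk d0:-→d1:-→d2:-→d3:-→d4:-→d5:-→d6:-→d7:-→d8:-→d9:-→d10:-→d11:-→d12:-→d13:H1→d14:-→d15:-→d16:-→d17:-→d18:-→d19:-→d20:-→d21:-→d22:-→d23:-→d24:-→d25:-→d26:-→d27:H2 -> H2
  add 171.13.19.46/32 -> H0 at depth 32
  lookup 171.13.19.46: bits 10101011000011010001001100101110 walk d0:-→d1:-→d2:-→d3:-→d4:-→d5:-→d6:-→d7:-→d8:-→d9:-→d10:-→d11:-→d12:-→d13:-→d14:-→d15:-→d16:-→d17:-→d18:-→d19:-→d20:-→d21:-→d22:-→d23:-→d24:-→d25:-→d26:-→d27:-→d28:-→d29:H2→d30:-→d31:-→d32:H0 -> H0
  add 171.13.0.0/16 -> H1 at depth 16
  del 171.13.19.40/29 (clear depth 29)
  add 76.0.0.0/8 -> H1 at depth 8
  add 171.13.0.0/16 -> H2 at depth 16

== LOOKUPS ==
["H4","no-route","H4","H4","H4","H4","H2","H4","H4","H2","H0"]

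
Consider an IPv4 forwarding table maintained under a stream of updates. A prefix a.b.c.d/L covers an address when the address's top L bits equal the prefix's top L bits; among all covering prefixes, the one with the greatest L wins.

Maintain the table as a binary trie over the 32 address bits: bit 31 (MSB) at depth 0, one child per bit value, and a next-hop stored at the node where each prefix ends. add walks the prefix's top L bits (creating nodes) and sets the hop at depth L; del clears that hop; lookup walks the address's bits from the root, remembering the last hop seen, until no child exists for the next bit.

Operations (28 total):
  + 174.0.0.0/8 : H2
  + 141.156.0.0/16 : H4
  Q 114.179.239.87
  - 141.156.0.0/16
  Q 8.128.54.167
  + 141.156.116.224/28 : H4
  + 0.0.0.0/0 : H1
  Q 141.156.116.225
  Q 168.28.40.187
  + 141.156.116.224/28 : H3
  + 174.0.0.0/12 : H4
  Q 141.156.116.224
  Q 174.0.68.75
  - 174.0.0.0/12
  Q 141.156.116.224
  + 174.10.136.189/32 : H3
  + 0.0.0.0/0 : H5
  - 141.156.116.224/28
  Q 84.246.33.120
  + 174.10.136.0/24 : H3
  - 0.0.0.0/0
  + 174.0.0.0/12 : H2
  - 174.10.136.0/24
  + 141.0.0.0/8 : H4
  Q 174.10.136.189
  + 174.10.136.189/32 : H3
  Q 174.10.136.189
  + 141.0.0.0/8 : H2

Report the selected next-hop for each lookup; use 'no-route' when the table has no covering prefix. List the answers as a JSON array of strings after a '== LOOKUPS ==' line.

Apply in order:
  add 174.0.0.0/8 -> H2 at depth 8
  add 141.156.0.0/16 -> H4 at depth 16
  lookup 114.179.239.87: bits ε walk d0:- -> no-route
  del 141.156.0.0/16 (clear depth 16)
  lookup 8.128.54.167: bits ε walk d0:- -> no-route
  add 141.156.116.224/28 -> H4 at depth 28
  add 0.0.0.0/0 -> H1 at depth 0
  lookup 141.156.116.225: bits 1000110110011100011101001110 walk d0:H1→d1:-→d2:-→d3:-→d4:-→d5:-→d6:-→d7:-→d8:-→d9:-→d10:-→d11:-→d12:-→d13:-→d14:-→d15:-→d16:-→d17:-→d18:-→d19:-→d20:-→d21:-→d22:-→d23:-→d24:-→d25:-→d26:-→d27:-→d28:H4 -> H4
  lookup 168.28.40.187: bits 10101 walk d0:H1→d1:-→d2:-→d3:-→d4:-→d5:- -> H1
  add 141.156.116.224/28 -> H3 at depth 28
  add 174.0.0.0/12 -> H4 at depth 12
  lookup 141.156.116.224: bits 1000110110011100011101001110 walk d0:H1→d1:-→d2:-→d3:-→d4:-→d5:-→d6:-→d7:-→d8:-→d9:-→d10:-→d11:-→d12:-→d13:-→d14:-→d15:-→d16:-→d17:-→d18:-→d19:-→d20:-→d21:-→d22:-→d23:-→d24:-→d25:-→d26:-→d27:-→d28:H3 -> H3
  lookup 174.0.68.75: bits 101011100000 walk d0:H1→d1:-→d2:-→d3:-→d4:-→d5:-→d6:-→d7:-→d8:H2→d9:-→d10:-→d11:-→d12:H4 -> H4
  del 174.0.0.0/12 (clear depth 12)
  lookup 141.156.116.224: bits 1000110110011100011101001110 walk d0:H1→d1:-→d2:-→d3:-→d4:-→d5:-→d6:-→d7:-→d8:-→d9:-→d10:-→d11:-→d12:-→d13:-→d14:-→d15:-→d16:-→d17:-→d18:-→d19:-→d20:-→d21:-→d22:-→d23:-→d24:-→d25:-→d26:-→d27:-→d28:H3 -> H3
  add 174.10.136.189/32 -> H3 at depth 32
  add 0.0.0.0/0 -> H5 at depth 0
  del 141.156.116.224/28 (clear depth 28)
  lookup 84.246.33.120: bits ε walk d0:H5 -> H5
  add 174.10.136.0/24 -> H3 at depth 24
  del 0.0.0.0/0 (clear depth 0)
  add 174.0.0.0/12 -> H2 at depth 12
  del 174.10.136.0/24 (clear depth 24)
  add 141.0.0.0/8 -> H4 at depth 8
  lookup 174.10.136.189: bits 10101110000010101000100010111101 walk d0:-→d1:-→d2:-→d3:-→d4:-→d5:-→d6:-→d7:-→d8:H2→d9:-→d10:-→d11:-→d12:H2→d13:-→d14:-→d15:-→d16:-→d17:-→d18:-→d19:-→d20:-→d21:-→d22:-→d23:-→d24:-→d25:-→d26:-→d27:-→d28:-→d29:-→d30:-→d31:-→d32:H3 -> H3
  add 174.10.136.189/32 -> H3 at depth 32
  lookup 174.10.136.189: bits 10101110000010101000100010111101 walk d0:-→d1:-→d2:-→d3:-→d4:-→d5:-→d6:-→d7:-→d8:H2→d9:-→d10:-→d11:-→d12:H2→d13:-→d14:-→d15:-→d16:-→d17:-→d18:-→d19:-→d20:-→d21:-→d22:-→d23:-→d24:-→d25:-→d26:-→d27:-→d28:-→d29:-→d30:-→d31:-→d32:H3 -> H3
  add 141.0.0.0/8 -> H2 at depth 8

== LOOKUPS ==
["no-route","no-route","H4","H1","H3","H4","H3","H5","H3","H3"]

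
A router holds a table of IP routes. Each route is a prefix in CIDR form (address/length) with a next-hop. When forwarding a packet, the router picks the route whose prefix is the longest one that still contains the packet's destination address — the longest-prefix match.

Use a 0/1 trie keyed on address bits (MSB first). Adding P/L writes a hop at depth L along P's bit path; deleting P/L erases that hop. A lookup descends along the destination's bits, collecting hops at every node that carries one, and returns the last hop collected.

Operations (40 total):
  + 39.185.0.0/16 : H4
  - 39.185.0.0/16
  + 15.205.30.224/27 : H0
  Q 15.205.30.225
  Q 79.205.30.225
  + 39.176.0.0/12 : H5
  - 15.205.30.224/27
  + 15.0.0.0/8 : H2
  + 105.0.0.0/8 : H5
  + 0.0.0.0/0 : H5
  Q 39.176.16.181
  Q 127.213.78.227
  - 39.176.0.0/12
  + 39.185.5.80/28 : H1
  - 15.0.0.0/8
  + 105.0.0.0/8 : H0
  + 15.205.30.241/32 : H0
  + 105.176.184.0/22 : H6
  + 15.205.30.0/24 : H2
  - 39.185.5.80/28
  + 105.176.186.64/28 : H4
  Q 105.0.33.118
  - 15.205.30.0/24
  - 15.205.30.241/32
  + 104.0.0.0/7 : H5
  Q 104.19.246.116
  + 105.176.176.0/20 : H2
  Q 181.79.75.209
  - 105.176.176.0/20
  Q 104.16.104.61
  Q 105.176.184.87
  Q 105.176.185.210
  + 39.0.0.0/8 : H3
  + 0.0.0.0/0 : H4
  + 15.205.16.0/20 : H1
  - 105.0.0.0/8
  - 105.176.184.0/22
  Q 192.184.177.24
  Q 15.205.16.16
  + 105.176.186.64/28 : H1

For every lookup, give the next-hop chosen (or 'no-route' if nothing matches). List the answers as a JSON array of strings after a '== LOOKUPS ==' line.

Process each operation:
  add 39.185.0.0/16 -> H4 at depth 16
  del 39.185.0.0/16 (clear depth 16)
  add 15.205.30.224/27 -> H0 at depth 27
  lookup 15.205.30.225: bits 000011111100110100011110111 walk d0:-→d1:-→d2:-→d3:-→d4:-→d5:-→d6:-→d7:-→d8:-→d9:-→d10:-→d11:-→d12:-→d13:-→d14:-→d15:-→d16:-→d17:-→d18:-→d19:-→d20:-→d21:-→d22:-→d23:-→d24:-→d25:-→d26:-→d27:H0 -> H0
  lookup 79.205.30.225: bits 0 walk d0:-→d1:- -> no-route
  add 39.176.0.0/12 -> H5 at depth 12
  del 15.205.30.224/27 (clear depth 27)
  add 15.0.0.0/8 -> H2 at depth 8
  add 105.0.0.0/8 -> H5 at depth 8
  add 0.0.0.0/0 -> H5 at depth 0
  lookup 39.176.16.181: bits 001001111011 walk d0:H5→d1:-→d2:-→d3:-→d4:-→d5:-→d6:-→d7:-→d8:-→d9:-→d10:-→d11:-→d12:H5 -> H5
  lookup 127.213.78.227: bits 011 walk d0:H5→d1:-→d2:-→d3:- -> H5
  del 39.176.0.0/12 (clear depth 12)
  add 39.185.5.80/28 -> H1 at depth 28
  del 15.0.0.0/8 (clear depth 8)
  add 105.0.0.0/8 -> H0 at depth 8
  add 15.205.30.241/32 -> H0 at depth 32
  add 105.176.184.0/22 -> H6 at depth 22
  add 15.205.30.0/24 -> H2 at depth 24
  del 39.185.5.80/28 (clear depth 28)
  add 105.176.186.64/28 -> H4 at depth 28
  lookup 105.0.33.118: bits 01101001 walk d0:H5→d1:-→d2:-→d3:-→d4:-→d5:-→d6:-→d7:-→d8:H0 -> H0
  del 15.205.30.0/24 (clear depth 24)
  del 15.205.30.241/32 (clear depth 32)
  add 104.0.0.0/7 -> H5 at depth 7
  lookup 104.19.246.116: bits 0110100 walk d0:H5→d1:-→d2:-→d3:-→d4:-→d5:-→d6:-→d7:H5 -> H5
  add 105.176.176.0/20 -> H2 at depth 20
  lookup 181.79.75.209: bits ε walk d0:H5 -> H5
  del 105.176.176.0/20 (clear depth 20)
  lookup 104.16.104.61: bits 0110100 walk d0:H5→d1:-→d2:-→d3:-→d4:-→d5:-→d6:-→d7:H5 -> H5
  lookup 105.176.184.87: bits 0110100110110000101110 walk d0:H5→d1:-→d2:-→d3:-→d4:-→d5:-→d6:-→d7:H5→d8:H0→d9:-→d10:-→d11:-→d12:-→d13:-→d14:-→d15:-→d16:-→d17:-→d18:-→d19:-→d20:-→d21:-→d22:H6 -> H6
  lookup 105.176.185.210: bits 0110100110110000101110 walk d0:H5→d1:-→d2:-→d3:-→d4:-→d5:-→d6:-→d7:H5→d8:H0→d9:-→d10:-→d11:-→d12:-→d13:-→d14:-→d15:-→d16:-→d17:-→d18:-→d19:-→d20:-→d21:-→d22:H6 -> H6
  add 39.0.0.0/8 -> H3 at depth 8
  add 0.0.0.0/0 -> H4 at depth 0
  add 15.205.16.0/20 -> H1 at depth 20
  del 105.0.0.0/8 (clear depth 8)
  del 105.176.184.0/22 (clear depth 22)
  lookup 192.184.177.24: bits ε walk d0:H4 -> H4
  lookup 15.205.16.16: bits 00001111110011010001 walk d0:H4→d1:-→d2:-→d3:-→d4:-→d5:-→d6:-→d7:-→d8:-→d9:-→d10:-→d11:-→d12:-→d13:-→d14:-→d15:-→d16:-→d17:-→d18:-→d19:-→d20:H1 -> H1
  add 105.176.186.64/28 -> H1 at depth 28

== LOOKUPS ==
["H0","no-route","H5","H5","H0","H5","H5","H5","H6","H6","H4","H1"]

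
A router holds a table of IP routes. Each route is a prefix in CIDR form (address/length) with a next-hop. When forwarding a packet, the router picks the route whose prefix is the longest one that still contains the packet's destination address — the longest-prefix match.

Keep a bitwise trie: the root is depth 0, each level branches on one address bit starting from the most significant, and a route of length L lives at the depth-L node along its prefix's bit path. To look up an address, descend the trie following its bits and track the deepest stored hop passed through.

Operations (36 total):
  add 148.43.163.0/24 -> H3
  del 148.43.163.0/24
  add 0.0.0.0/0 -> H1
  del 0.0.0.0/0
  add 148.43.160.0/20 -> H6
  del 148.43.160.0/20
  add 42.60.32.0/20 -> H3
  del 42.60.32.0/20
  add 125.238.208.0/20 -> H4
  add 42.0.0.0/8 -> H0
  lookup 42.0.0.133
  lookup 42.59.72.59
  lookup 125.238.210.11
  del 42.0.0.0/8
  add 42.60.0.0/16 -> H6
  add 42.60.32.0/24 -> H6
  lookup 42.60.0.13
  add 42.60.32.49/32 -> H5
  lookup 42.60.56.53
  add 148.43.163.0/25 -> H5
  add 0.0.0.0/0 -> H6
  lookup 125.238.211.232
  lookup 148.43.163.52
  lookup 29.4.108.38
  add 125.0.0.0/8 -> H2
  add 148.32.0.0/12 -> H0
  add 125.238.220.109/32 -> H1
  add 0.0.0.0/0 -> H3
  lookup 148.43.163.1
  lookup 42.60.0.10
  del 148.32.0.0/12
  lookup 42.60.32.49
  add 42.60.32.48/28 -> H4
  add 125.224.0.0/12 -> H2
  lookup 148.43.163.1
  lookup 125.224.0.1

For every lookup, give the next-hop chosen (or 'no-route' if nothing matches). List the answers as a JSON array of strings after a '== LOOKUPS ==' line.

Trace:
  add 148.43.163.0/24 -> H3 at depth 24
  del 148.43.163.0/24 (clear depth 24)
  add 0.0.0.0/0 -> H1 at depth 0
  del 0.0.0.0/0 (clear depth 0)
  add 148.43.160.0/20 -> H6 at depth 20
  del 148.43.160.0/20 (clear depth 20)
  add 42.60.32.0/20 -> H3 at depth 20
  del 42.60.32.0/20 (clear depth 20)
  add 125.238.208.0/20 -> H4 at depth 20
  add 42.0.0.0/8 -> H0 at depth 8
  lookup 42.0.0.133: bits 0010101000 walk d0:-→d1:-→d2:-→d3:-→d4:-→d5:-→d6:-→d7:-→d8:H0→d9:-→d10:- -> H0
  lookup 42.59.72.59: bits 0010101000111 walk d0:-→d1:-→d2:-→d3:-→d4:-→d5:-→d6:-→d7:-→d8:H0→d9:-→d10:-→d11:-→d12:-→d13:- -> H0
  lookup 125.238.210.11: bits 01111101111011101101 walk d0:-→d1:-→d2:-→d3:-→d4:-→d5:-→d6:-→d7:-→d8:-→d9:-→d10:-→d11:-→d12:-→d13:-→d14:-→d15:-→d16:-→d17:-→d18:-→d19:-→d20:H4 -> H4
  del 42.0.0.0/8 (clear depth 8)
  add 42.60.0.0/16 -> H6 at depth 16
  add 42.60.32.0/24 -> H6 at depth 24
  lookup 42.60.0.13: bits 001010100011110000 walk d0:-→d1:-→d2:-→d3:-→d4:-→d5:-→d6:-→d7:-→d8:-→d9:-→d10:-→d11:-→d12:-→d13:-→d14:-→d15:-→d16:H6→d17:-→d18:- -> H6
  add 42.60.32.49/32 -> H5 at depth 32
  lookup 42.60.56.53: bits 0010101000111100001 walk d0:-→d1:-→d2:-→d3:-→d4:-→d5:-→d6:-→d7:-→d8:-→d9:-→d10:-→d11:-→d12:-→d13:-→d14:-→d15:-→d16:H6→d17:-→d18:-→d19:- -> H6
  add 148.43.163.0/25 -> H5 at depth 25
  add 0.0.0.0/0 -> H6 at depth 0
  lookup 125.238.211.232: bits 01111101111011101101 walk d0:H6→d1:-→d2:-→d3:-→d4:-→d5:-→d6:-→d7:-→d8:-→d9:-→d10:-→d11:-→d12:-→d13:-→d14:-→d15:-→d16:-→d17:-→d18:-→d19:-→d20:H4 -> H4
  lookup 148.43.163.52: bits 1001010000101011101000110 walk d0:H6→d1:-→d2:-→d3:-→d4:-→d5:-→d6:-→d7:-→d8:-→d9:-→d10:-→d11:-→d12:-→d13:-→d14:-→d15:-→d16:-→d17:-→d18:-→d19:-→d20:-→d21:-→d22:-→d23:-→d24:-→d25:H5 -> H5
  lookup 29.4.108.38: bits 00 walk d0:H6→d1:-→d2:- -> H6
  add 125.0.0.0/8 -> H2 at depth 8
  add 148.32.0.0/12 -> H0 at depth 12
  add 125.238.220.109/32 -> H1 at depth 32
  add 0.0.0.0/0 -> H3 at depth 0
  lookup 148.43.163.1: bits 1001010000101011101000110 walk d0:H3→d1:-→d2:-→d3:-→d4:-→d5:-→d6:-→d7:-→d8:-→d9:-→d10:-→d11:-→d12:H0→d13:-→d14:-→d15:-→d16:-→d17:-→d18:-→d19:-→d20:-→d21:-→d22:-→d23:-→d24:-→d25:H5 -> H5
  lookup 42.60.0.10: bits 001010100011110000 walk d0:H3→d1:-→d2:-→d3:-→d4:-→d5:-→d6:-→d7:-→d8:-→d9:-→d10:-→d11:-→d12:-→d13:-→d14:-→d15:-→d16:H6→d17:-→d18:- -> H6
  del 148.32.0.0/12 (clear depth 12)
  lookup 42.60.32.49: bits 00101010001111000010000000110001 walk d0:H3→d1:-→d2:-→d3:-→d4:-→d5:-→d6:-→d7:-→d8:-→d9:-→d10:-→d11:-→d12:-→d13:-→d14:-→d15:-→d16:H6→d17:-→d18:-→d19:-→d20:-→d21:-→d22:-→d23:-→d24:H6→d25:-→d26:-→d27:-→d28:-→d29:-→d30:-→d31:-→d32:H5 -> H5
  add 42.60.32.48/28 -> H4 at depth 28
  add 125.224.0.0/12 -> H2 at depth 12
  lookup 148.43.163.1: bits 1001010000101011101000110 walk d0:H3→d1:-→d2:-→d3:-→d4:-→d5:-→d6:-→d7:-→d8:-→d9:-→d10:-→d11:-→d12:-→d13:-→d14:-→d15:-→d16:-→d17:-→d18:-→d19:-→d20:-→d21:-→d22:-→d23:-→d24:-→d25:H5 -> H5
  lookup 125.224.0.1: bits 011111011110 walk d0:H3→d1:-→d2:-→d3:-→d4:-→d5:-→d6:-→d7:-→d8:H2→d9:-→d10:-→d11:-→d12:H2 -> H2

== LOOKUPS ==
["H0","H0","H4","H6","H6","H4","H5","H6","H5","H6","H5","H5","H2"]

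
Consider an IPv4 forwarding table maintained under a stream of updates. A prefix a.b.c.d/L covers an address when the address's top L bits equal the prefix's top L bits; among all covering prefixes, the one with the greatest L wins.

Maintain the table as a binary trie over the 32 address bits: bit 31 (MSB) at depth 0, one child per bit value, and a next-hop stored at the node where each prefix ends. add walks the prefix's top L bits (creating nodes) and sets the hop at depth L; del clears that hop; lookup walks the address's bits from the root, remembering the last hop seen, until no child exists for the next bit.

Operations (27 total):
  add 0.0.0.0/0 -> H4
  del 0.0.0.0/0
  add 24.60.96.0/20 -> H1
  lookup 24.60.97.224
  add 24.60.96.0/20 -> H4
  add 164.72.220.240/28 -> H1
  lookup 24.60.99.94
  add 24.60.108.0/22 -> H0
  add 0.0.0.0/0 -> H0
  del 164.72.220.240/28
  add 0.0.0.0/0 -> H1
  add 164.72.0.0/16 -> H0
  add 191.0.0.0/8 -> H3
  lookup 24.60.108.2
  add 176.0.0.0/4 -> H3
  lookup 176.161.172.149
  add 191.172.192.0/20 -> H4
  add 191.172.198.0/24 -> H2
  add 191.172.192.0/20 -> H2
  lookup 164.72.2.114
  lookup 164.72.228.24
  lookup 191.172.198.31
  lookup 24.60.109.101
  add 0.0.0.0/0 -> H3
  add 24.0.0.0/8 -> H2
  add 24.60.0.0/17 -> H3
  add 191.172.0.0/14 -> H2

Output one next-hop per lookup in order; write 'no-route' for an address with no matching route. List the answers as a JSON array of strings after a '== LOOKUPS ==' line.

Process each operation:
  + 0.0.0.0/0 (H4) depth=0
  - 0.0.0.0/0 clear@0
  + 24.60.96.0/20 (H1) depth=20
  Q 24.60.97.224: descend 00011000001111000110 ; hops seen [H1] ; pick H1
  + 24.60.96.0/20 (H4) depth=20
  + 164.72.220.240/28 (H1) depth=28
  Q 24.60.99.94: descend 00011000001111000110 ; hops seen [H4] ; pick H4
  + 24.60.108.0/22 (H0) depth=22
  + 0.0.0.0/0 (H0) depth=0
  - 164.72.220.240/28 clear@28
  + 0.0.0.0/0 (H1) depth=0
  + 164.72.0.0/16 (H0) depth=16
  + 191.0.0.0/8 (H3) depth=8
  Q 24.60.108.2: descend 0001100000111100011011 ; hops seen [H1,H4,H0] ; pick H0
  + 176.0.0.0/4 (H3) depth=4
  Q 176.161.172.149: descend 1011 ; hops seen [H1,H3] ; pick H3
  + 191.172.192.0/20 (H4) depth=20
  + 191.172.198.0/24 (H2) depth=24
  + 191.172.192.0/20 (H2) depth=20
  Q 164.72.2.114: descend 1010010001001000 ; hops seen [H1,H0] ; pick H0
  Q 164.72.228.24: descend 101001000100100011 ; hops seen [H1,H0] ; pick H0
  Q 191.172.198.31: descend 101111111010110011000110 ; hops seen [H1,H3,H3,H2,H2] ; pick H2
  Q 24.60.109.101: descend 0001100000111100011011 ; hops seen [H1,H4,H0] ; pick H0
  + 0.0.0.0/0 (H3) depth=0
  + 24.0.0.0/8 (H2) depth=8
  + 24.60.0.0/17 (H3) depth=17
  + 191.172.0.0/14 (H2) depth=14

== LOOKUPS ==
["H1","H4","H0","H3","H0","H0","H2","H0"]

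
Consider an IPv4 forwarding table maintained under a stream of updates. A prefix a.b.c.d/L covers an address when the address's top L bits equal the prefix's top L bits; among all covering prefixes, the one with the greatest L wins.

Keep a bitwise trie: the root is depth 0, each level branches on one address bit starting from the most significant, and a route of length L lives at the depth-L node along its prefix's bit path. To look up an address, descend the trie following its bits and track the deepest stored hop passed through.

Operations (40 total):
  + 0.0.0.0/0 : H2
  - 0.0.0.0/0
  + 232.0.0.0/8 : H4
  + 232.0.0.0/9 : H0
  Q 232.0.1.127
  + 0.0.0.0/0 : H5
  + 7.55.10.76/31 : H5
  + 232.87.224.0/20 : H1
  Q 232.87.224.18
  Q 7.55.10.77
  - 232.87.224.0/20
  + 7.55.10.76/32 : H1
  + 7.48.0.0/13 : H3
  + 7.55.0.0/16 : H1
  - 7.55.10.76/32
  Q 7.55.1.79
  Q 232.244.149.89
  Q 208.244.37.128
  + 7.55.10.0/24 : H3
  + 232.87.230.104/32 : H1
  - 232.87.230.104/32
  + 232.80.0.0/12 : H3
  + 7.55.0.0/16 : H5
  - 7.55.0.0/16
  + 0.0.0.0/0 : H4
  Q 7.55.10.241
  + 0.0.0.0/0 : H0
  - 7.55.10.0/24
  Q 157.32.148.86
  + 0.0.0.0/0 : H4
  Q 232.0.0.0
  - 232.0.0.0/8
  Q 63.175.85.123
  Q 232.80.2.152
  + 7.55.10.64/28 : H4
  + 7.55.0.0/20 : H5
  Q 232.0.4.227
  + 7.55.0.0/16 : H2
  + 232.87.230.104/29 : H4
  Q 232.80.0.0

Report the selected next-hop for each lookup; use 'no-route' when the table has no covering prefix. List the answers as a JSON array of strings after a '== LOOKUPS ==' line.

Apply in order:
  add 0.0.0.0/0 -> H2 at depth 0
  - 0.0.0.0/0 clear@0
  add 232.0.0.0/8 -> H4 at depth 8
  add 232.0.0.0/9 -> H0 at depth 9
  Q 232.0.1.127: descend 111010000 ; hops seen [H4,H0] ; pick H0
  add 0.0.0.0/0 -> H5 at depth 0
  add 7.55.10.76/31 -> H5 at depth 31
  add 232.87.224.0/20 -> H1 at depth 20
  Q 232.87.224.18: descend 11101000010101111110 ; hops seen [H5,H4,H0,H1] ; pick H1
  Q 7.55.10.77: descend 0000011100110111000010100100110 ; hops seen [H5,H5] ; pick H5
  - 232.87.224.0/20 clear@20
  add 7.55.10.76/32 -> H1 at depth 32
  add 7.48.0.0/13 -> H3 at depth 13
  add 7.55.0.0/16 -> H1 at depth 16
  - 7.55.10.76/32 clear@32
  Q 7.55.1.79: descend 00000111001101110000 ; hops seen [H5,H3,H1] ; pick H1
  Q 232.244.149.89: descend 11101000 ; hops seen [H5,H4] ; pick H4
  Q 208.244.37.128: descend 11 ; hops seen [H5] ; pick H5
  add 7.55.10.0/24 -> H3 at depth 24
  add 232.87.230.104/32 -> H1 at depth 32
  - 232.87.230.104/32 clear@32
  add 232.80.0.0/12 -> H3 at depth 12
  add 7.55.0.0/16 -> H5 at depth 16
  - 7.55.0.0/16 clear@16
  add 0.0.0.0/0 -> H4 at depth 0
  Q 7.55.10.241: descend 000001110011011100001010 ; hops seen [H4,H3,H3] ; pick H3
  add 0.0.0.0/0 -> H0 at depth 0
  - 7.55.10.0/24 clear@24
  Q 157.32.148.86: descend 1 ; hops seen [H0] ; pick H0
  add 0.0.0.0/0 -> H4 at depth 0
  Q 232.0.0.0: descend 111010000 ; hops seen [H4,H4,H0] ; pick H0
  - 232.0.0.0/8 clear@8
  Q 63.175.85.123: descend 00 ; hops seen [H4] ; pick H4
  Q 232.80.2.152: descend 1110100001010 ; hops seen [H4,H0,H3] ; pick H3
  add 7.55.10.64/28 -> H4 at depth 28
  add 7.55.0.0/20 -> H5 at depth 20
  Q 232.0.4.227: descend 111010000 ; hops seen [H4,H0] ; pick H0
  add 7.55.0.0/16 -> H2 at depth 16
  add 232.87.230.104/29 -> H4 at depth 29
  Q 232.80.0.0: descend 1110100001010 ; hops seen [H4,H0,H3] ; pick H3

== LOOKUPS ==
["H0","H1","H5","H1","H4","H5","H3","H0","H0","H4","H3","H0","H3"]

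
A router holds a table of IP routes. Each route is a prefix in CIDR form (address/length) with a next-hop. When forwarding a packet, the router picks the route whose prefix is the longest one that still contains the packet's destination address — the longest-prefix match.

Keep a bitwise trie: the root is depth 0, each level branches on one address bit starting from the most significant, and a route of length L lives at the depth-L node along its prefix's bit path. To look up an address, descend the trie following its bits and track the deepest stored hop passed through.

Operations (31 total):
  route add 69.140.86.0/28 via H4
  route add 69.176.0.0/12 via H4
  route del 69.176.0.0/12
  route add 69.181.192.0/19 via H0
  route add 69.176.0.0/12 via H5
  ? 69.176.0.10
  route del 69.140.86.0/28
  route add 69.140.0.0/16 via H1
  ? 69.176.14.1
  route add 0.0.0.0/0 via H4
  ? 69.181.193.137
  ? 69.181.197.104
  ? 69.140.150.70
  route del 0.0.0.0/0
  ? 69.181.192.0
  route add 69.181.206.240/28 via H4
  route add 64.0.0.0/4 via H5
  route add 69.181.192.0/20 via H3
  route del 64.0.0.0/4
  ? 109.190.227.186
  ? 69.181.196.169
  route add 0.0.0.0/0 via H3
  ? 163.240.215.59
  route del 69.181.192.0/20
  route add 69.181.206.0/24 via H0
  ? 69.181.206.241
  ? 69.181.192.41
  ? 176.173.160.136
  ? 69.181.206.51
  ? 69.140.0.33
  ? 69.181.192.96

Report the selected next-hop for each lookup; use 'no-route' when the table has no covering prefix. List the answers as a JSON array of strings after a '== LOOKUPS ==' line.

Apply in order:
  add 69.140.86.0/28 -> H4 at depth 28
  add 69.176.0.0/12 -> H4 at depth 12
  - 69.176.0.0/12 clear@12
  add 69.181.192.0/19 -> H0 at depth 19
  add 69.176.0.0/12 -> H5 at depth 12
  Q 69.176.0.10: descend 0100010110110 ; hops seen [H5] ; pick H5
  - 69.140.86.0/28 clear@28
  add 69.140.0.0/16 -> H1 at depth 16
  Q 69.176.14.1: descend 0100010110110 ; hops seen [H5] ; pick H5
  add 0.0.0.0/0 -> H4 at depth 0
  Q 69.181.193.137: descend 0100010110110101110 ; hops seen [H4,H5,H0] ; pick H0
  Q 69.181.197.104: descend 0100010110110101110 ; hops seen [H4,H5,H0] ; pick H0
  Q 69.140.150.70: descend 0100010110001100 ; hops seen [H4,H1] ; pick H1
  - 0.0.0.0/0 clear@0
  Q 69.181.192.0: descend 0100010110110101110 ; hops seen [H5,H0] ; pick H0
  add 69.181.206.240/28 -> H4 at depth 28
  add 64.0.0.0/4 -> H5 at depth 4
  add 69.181.192.0/20 -> H3 at depth 20
  - 64.0.0.0/4 clear@4
  Q 109.190.227.186: descend 01 ; hops seen [∅] ; pick no-route
  Q 69.181.196.169: descend 01000101101101011100 ; hops seen [H5,H0,H3] ; pick H3
  add 0.0.0.0/0 -> H3 at depth 0
  Q 163.240.215.59: descend ε ; hops seen [H3] ; pick H3
  - 69.181.192.0/20 clear@20
  add 69.181.206.0/24 -> H0 at depth 24
  Q 69.181.206.241: descend 0100010110110101110011101111 ; hops seen [H3,H5,H0,H0,H4] ; pick H4
  Q 69.181.192.41: descend 01000101101101011100 ; hops seen [H3,H5,H0] ; pick H0
  Q 176.173.160.136: descend ε ; hops seen [H3] ; pick H3
  Q 69.181.206.51: descend 010001011011010111001110 ; hops seen [H3,H5,H0,H0] ; pick H0
  Q 69.140.0.33: descend 01000101100011000 ; hops seen [H3,H1] ; pick H1
  Q 69.181.192.96: descend 01000101101101011100 ; hops seen [H3,H5,H0] ; pick H0

== LOOKUPS ==
["H5","H5","H0","H0","H1","H0","no-route","H3","H3","H4","H0","H3","H0","H1","H0"]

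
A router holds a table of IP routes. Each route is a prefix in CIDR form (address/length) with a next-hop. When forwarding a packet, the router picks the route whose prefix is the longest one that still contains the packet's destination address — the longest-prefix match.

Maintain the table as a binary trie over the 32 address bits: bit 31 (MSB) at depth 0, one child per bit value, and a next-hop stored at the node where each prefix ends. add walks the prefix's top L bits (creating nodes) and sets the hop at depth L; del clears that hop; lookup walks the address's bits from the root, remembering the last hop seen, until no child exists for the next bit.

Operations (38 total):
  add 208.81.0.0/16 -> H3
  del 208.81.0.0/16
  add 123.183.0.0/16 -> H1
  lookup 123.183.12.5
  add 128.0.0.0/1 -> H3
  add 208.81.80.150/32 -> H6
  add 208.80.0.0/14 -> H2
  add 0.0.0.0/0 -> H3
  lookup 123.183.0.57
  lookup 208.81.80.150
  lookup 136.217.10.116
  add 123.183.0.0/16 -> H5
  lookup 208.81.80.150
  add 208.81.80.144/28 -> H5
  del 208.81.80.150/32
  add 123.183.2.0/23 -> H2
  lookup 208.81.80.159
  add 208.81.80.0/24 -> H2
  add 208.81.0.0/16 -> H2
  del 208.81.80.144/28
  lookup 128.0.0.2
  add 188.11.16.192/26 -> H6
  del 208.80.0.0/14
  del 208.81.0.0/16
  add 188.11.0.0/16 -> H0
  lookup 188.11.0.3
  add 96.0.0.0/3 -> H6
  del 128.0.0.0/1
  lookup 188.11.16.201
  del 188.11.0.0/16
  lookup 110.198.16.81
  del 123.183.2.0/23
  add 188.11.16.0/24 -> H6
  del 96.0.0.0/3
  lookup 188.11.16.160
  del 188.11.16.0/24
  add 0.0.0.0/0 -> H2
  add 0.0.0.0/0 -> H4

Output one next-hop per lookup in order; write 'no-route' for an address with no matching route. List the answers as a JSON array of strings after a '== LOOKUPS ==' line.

Trace:
  add 208.81.0.0/16 -> H3 at depth 16
  del 208.81.0.0/16 (clear depth 16)
  add 123.183.0.0/16 -> H1 at depth 16
  lookup 123.183.12.5: bits 0111101110110111 walk d0:-→d1:-→d2:-→d3:-→d4:-→d5:-→d6:-→d7:-→d8:-→d9:-→d10:-→d11:-→d12:-→d13:-→d14:-→d15:-→d16:H1 -> H1
  add 128.0.0.0/1 -> H3 at depth 1
  add 208.81.80.150/32 -> H6 at depth 32
  add 208.80.0.0/14 -> H2 at depth 14
  add 0.0.0.0/0 -> H3 at depth 0
  lookup 123.183.0.57: bits 0111101110110111 walk d0:H3→d1:-→d2:-→d3:-→d4:-→d5:-→d6:-→d7:-→d8:-→d9:-→d10:-→d11:-→d12:-→d13:-→d14:-→d15:-→d16:H1 -> H1
  lookup 208.81.80.150: bits 11010000010100010101000010010110 walk d0:H3→d1:H3→d2:-→d3:-→d4:-→d5:-→d6:-→d7:-→d8:-→d9:-→d10:-→d11:-→d12:-→d13:-→d14:H2→d15:-→d16:-→d17:-→d18:-→d19:-→d20:-→d21:-→d22:-→d23:-→d24:-→d25:-→d26:-→d27:-→d28:-→d29:-→d30:-→d31:-→d32:H6 -> H6
  lookup 136.217.10.116: bits 1 walk d0:H3→d1:H3 -> H3
  add 123.183.0.0/16 -> H5 at depth 16
  lookup 208.81.80.150: bits 11010000010100010101000010010110 walk d0:H3→d1:H3→d2:-→d3:-→d4:-→d5:-→d6:-→d7:-→d8:-→d9:-→d10:-→d11:-→d12:-→d13:-→d14:H2→d15:-→d16:-→d17:-→d18:-→d19:-→d20:-→d21:-→d22:-→d23:-→d24:-→d25:-→d26:-→d27:-→d28:-→d29:-→d30:-→d31:-→d32:H6 -> H6
  add 208.81.80.144/28 -> H5 at depth 28
  del 208.81.80.150/32 (clear depth 32)
  add 123.183.2.0/23 -> H2 at depth 23
  lookup 208.81.80.159: bits 1101000001010001010100001001 walk d0:H3→d1:H3→d2:-→d3:-→d4:-→d5:-→d6:-→d7:-→d8:-→d9:-→d10:-→d11:-→d12:-→d13:-→d14:H2→d15:-→d16:-→d17:-→d18:-→d19:-→d20:-→d21:-→d22:-→d23:-→d24:-→d25:-→d26:-→d27:-→d28:H5 -> H5
  add 208.81.80.0/24 -> H2 at depth 24
  add 208.81.0.0/16 -> H2 at depth 16
  del 208.81.80.144/28 (clear depth 28)
  lookup 128.0.0.2: bits 1 walk d0:H3→d1:H3 -> H3
  add 188.11.16.192/26 -> H6 at depth 26
  del 208.80.0.0/14 (clear depth 14)
  del 208.81.0.0/16 (clear depth 16)
  add 188.11.0.0/16 -> H0 at depth 16
  lookup 188.11.0.3: bits 1011110000001011000 walk d0:H3→d1:H3→d2:-→d3:-→d4:-→d5:-→d6:-→d7:-→d8:-→d9:-→d10:-→d11:-→d12:-→d13:-→d14:-→d15:-→d16:H0→d17:-→d18:-→d19:- -> H0
  add 96.0.0.0/3 -> H6 at depth 3
  del 128.0.0.0/1 (clear depth 1)
  lookup 188.11.16.201: bits 10111100000010110001000011 walk d0:H3→d1:-→d2:-→d3:-→d4:-→d5:-→d6:-→d7:-→d8:-→d9:-→d10:-→d11:-→d12:-→d13:-→d14:-→d15:-→d16:H0→d17:-→d18:-→d19:-→d20:-→d21:-→d22:-→d23:-→d24:-→d25:-→d26:H6 -> H6
  del 188.11.0.0/16 (clear depth 16)
  lookup 110.198.16.81: bits 011 walk d0:H3→d1:-→d2:-→d3:H6 -> H6
  del 123.183.2.0/23 (clear depth 23)
  add 188.11.16.0/24 -> H6 at depth 24
  del 96.0.0.0/3 (clear depth 3)
  lookup 188.11.16.160: bits 1011110000001011000100001 walk d0:H3→d1:-→d2:-→d3:-→d4:-→d5:-→d6:-→d7:-→d8:-→d9:-→d10:-→d11:-→d12:-→d13:-→d14:-→d15:-→d16:-→d17:-→d18:-→d19:-→d20:-→d21:-→d22:-→d23:-→d24:H6→d25:- -> H6
  del 188.11.16.0/24 (clear depth 24)
  add 0.0.0.0/0 -> H2 at depth 0
  add 0.0.0.0/0 -> H4 at depth 0

== LOOKUPS ==
["H1","H1","H6","H3","H6","H5","H3","H0","H6","H6","H6"]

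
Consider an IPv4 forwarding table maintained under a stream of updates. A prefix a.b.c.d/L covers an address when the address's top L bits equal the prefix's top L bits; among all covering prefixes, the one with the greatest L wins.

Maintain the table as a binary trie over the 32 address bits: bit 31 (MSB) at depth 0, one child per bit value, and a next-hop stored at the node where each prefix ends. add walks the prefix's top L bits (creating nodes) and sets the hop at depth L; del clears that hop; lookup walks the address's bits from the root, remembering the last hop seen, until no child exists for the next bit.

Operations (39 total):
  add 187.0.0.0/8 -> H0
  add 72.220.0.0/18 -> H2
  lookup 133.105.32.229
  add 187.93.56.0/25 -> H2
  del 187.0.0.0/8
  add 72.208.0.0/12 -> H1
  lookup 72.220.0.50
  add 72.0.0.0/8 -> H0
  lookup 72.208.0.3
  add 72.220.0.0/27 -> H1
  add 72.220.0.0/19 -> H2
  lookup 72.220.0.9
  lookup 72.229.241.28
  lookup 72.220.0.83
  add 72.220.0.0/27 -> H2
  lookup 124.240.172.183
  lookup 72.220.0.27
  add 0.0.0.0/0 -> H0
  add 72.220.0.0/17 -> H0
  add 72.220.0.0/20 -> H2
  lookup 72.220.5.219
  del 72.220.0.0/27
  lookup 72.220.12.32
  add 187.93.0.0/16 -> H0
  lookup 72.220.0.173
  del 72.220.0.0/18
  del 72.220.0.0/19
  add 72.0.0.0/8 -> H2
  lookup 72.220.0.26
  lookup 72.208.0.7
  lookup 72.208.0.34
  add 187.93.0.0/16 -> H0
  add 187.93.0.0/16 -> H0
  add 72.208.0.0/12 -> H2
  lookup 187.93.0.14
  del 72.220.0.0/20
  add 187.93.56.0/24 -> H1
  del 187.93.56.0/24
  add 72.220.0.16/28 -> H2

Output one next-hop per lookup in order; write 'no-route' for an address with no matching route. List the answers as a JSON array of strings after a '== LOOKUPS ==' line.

Apply in order:
  add 187.0.0.0/8 -> H0 at depth 8
  add 72.220.0.0/18 -> H2 at depth 18
  ? 133.105.32.229  path d0:-→d1:-→d2:-  best=no-route
  add 187.93.56.0/25 -> H2 at depth 25
  - 187.0.0.0/8 clear@8
  add 72.208.0.0/12 -> H1 at depth 12
  ? 72.220.0.50  path d0:-→d1:-→d2:-→d3:-→d4:-→d5:-→d6:-→d7:-→d8:-→d9:-→d10:-→d11:-→d12:H1→d13:-→d14:-→d15:-→d16:-→d17:-→d18:H2  best=H2
  add 72.0.0.0/8 -> H0 at depth 8
  ? 72.208.0.3  path d0:-→d1:-→d2:-→d3:-→d4:-→d5:-→d6:-→d7:-→d8:H0→d9:-→d10:-→d11:-→d12:H1  best=H1
  add 72.220.0.0/27 -> H1 at depth 27
  add 72.220.0.0/19 -> H2 at depth 19
  ? 72.220.0.9  path d0:-→d1:-→d2:-→d3:-→d4:-→d5:-→d6:-→d7:-→d8:H0→d9:-→d10:-→d11:-→d12:H1→d13:-→d14:-→d15:-→d16:-→d17:-→d18:H2→d19:H2→d20:-→d21:-→d22:-→d23:-→d24:-→d25:-→d26:-→d27:H1  best=H1
  ? 72.229.241.28  path d0:-→d1:-→d2:-→d3:-→d4:-→d5:-→d6:-→d7:-→d8:H0→d9:-→d10:-  best=H0
  ? 72.220.0.83  path d0:-→d1:-→d2:-→d3:-→d4:-→d5:-→d6:-→d7:-→d8:H0→d9:-→d10:-→d11:-→d12:H1→d13:-→d14:-→d15:-→d16:-→d17:-→d18:H2→d19:H2→d20:-→d21:-→d22:-→d23:-→d24:-→d25:-  best=H2
  add 72.220.0.0/27 -> H2 at depth 27
  ? 124.240.172.183  path d0:-→d1:-→d2:-  best=no-route
  ? 72.220.0.27  path d0:-→d1:-→d2:-→d3:-→d4:-→d5:-→d6:-→d7:-→d8:H0→d9:-→d10:-→d11:-→d12:H1→d13:-→d14:-→d15:-→d16:-→d17:-→d18:H2→d19:H2→d20:-→d21:-→d22:-→d23:-→d24:-→d25:-→d26:-→d27:H2  best=H2
  add 0.0.0.0/0 -> H0 at depth 0
  add 72.220.0.0/17 -> H0 at depth 17
  add 72.220.0.0/20 -> H2 at depth 20
  ? 72.220.5.219  path d0:H0→d1:-→d2:-→d3:-→d4:-→d5:-→d6:-→d7:-→d8:H0→d9:-→d10:-→d11:-→d12:H1→d13:-→d14:-→d15:-→d16:-→d17:H0→d18:H2→d19:H2→d20:H2→d21:-  best=H2
  - 72.220.0.0/27 clear@27
  ? 72.220.12.32  path d0:H0→d1:-→d2:-→d3:-→d4:-→d5:-→d6:-→d7:-→d8:H0→d9:-→d10:-→d11:-→d12:H1→d13:-→d14:-→d15:-→d16:-→d17:H0→d18:H2→d19:H2→d20:H2  best=H2
  add 187.93.0.0/16 -> H0 at depth 16
  ? 72.220.0.173  path d0:H0→d1:-→d2:-→d3:-→d4:-→d5:-→d6:-→d7:-→d8:H0→d9:-→d10:-→d11:-→d12:H1→d13:-→d14:-→d15:-→d16:-→d17:H0→d18:H2→d19:H2→d20:H2→d21:-→d22:-→d23:-→d24:-  best=H2
  - 72.220.0.0/18 clear@18
  - 72.220.0.0/19 clear@19
  add 72.0.0.0/8 -> H2 at depth 8
  ? 72.220.0.26  path d0:H0→d1:-→d2:-→d3:-→d4:-→d5:-→d6:-→d7:-→d8:H2→d9:-→d10:-→d11:-→d12:H1→d13:-→d14:-→d15:-→d16:-→d17:H0→d18:-→d19:-→d20:H2→d21:-→d22:-→d23:-→d24:-→d25:-→d26:-→d27:-  best=H2
  ? 72.208.0.7  path d0:H0→d1:-→d2:-→d3:-→d4:-→d5:-→d6:-→d7:-→d8:H2→d9:-→d10:-→d11:-→d12:H1  best=H1
  ? 72.208.0.34  path d0:H0→d1:-→d2:-→d3:-→d4:-→d5:-→d6:-→d7:-→d8:H2→d9:-→d10:-→d11:-→d12:H1  best=H1
  add 187.93.0.0/16 -> H0 at depth 16
  add 187.93.0.0/16 -> H0 at depth 16
  add 72.208.0.0/12 -> H2 at depth 12
  ? 187.93.0.14  path d0:H0→d1:-→d2:-→d3:-→d4:-→d5:-→d6:-→d7:-→d8:-→d9:-→d10:-→d11:-→d12:-→d13:-→d14:-→d15:-→d16:H0→d17:-→d18:-  best=H0
  - 72.220.0.0/20 clear@20
  add 187.93.56.0/24 -> H1 at depth 24
  - 187.93.56.0/24 clear@24
  add 72.220.0.16/28 -> H2 at depth 28

== LOOKUPS ==
["no-route","H2","H1","H1","H0","H2","no-route","H2","H2","H2","H2","H2","H1","H1","H0"]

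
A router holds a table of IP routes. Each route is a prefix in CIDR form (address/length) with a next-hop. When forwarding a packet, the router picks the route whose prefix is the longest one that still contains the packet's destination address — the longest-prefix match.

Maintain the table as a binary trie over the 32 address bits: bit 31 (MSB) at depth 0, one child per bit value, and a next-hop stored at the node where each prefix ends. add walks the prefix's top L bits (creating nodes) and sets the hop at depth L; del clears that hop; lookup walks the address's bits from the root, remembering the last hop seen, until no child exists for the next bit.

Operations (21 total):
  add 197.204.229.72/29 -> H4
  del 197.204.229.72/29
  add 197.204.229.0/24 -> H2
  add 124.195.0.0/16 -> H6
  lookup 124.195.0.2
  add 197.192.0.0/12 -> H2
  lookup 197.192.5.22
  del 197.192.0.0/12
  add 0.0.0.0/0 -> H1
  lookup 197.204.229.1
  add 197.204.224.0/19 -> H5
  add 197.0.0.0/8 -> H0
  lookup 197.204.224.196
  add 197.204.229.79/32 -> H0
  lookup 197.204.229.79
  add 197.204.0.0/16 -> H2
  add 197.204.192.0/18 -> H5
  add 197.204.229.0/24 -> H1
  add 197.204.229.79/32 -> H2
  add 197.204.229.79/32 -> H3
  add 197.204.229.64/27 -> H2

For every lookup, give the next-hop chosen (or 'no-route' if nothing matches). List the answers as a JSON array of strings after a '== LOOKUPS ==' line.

Apply in order:
  + 197.204.229.72/29 (H4) depth=29
  del 197.204.229.72/29 (clear depth 29)
  + 197.204.229.0/24 (H2) depth=24
  + 124.195.0.0/16 (H6) depth=16
  ? 124.195.0.2  path d0:-→d1:-→d2:-→d3:-→d4:-→d5:-→d6:-→d7:-→d8:-→d9:-→d10:-→d11:-→d12:-→d13:-→d14:-→d15:-→d16:H6  best=H6
  + 197.192.0.0/12 (H2) depth=12
  ? 197.192.5.22  path d0:-→d1:-→d2:-→d3:-→d4:-→d5:-→d6:-→d7:-→d8:-→d9:-→d10:-→d11:-→d12:H2  best=H2
  del 197.192.0.0/12 (clear depth 12)
  + 0.0.0.0/0 (H1) depth=0
  ? 197.204.229.1  path d0:H1→d1:-→d2:-→d3:-→d4:-→d5:-→d6:-→d7:-→d8:-→d9:-→d10:-→d11:-→d12:-→d13:-→d14:-→d15:-→d16:-→d17:-→d18:-→d19:-→d20:-→d21:-→d22:-→d23:-→d24:H2→d25:-  best=H2
  + 197.204.224.0/19 (H5) depth=19
  + 197.0.0.0/8 (H0) depth=8
  ? 197.204.224.196  path d0:H1→d1:-→d2:-→d3:-→d4:-→d5:-→d6:-→d7:-→d8:H0→d9:-→d10:-→d11:-→d12:-→d13:-→d14:-→d15:-→d16:-→d17:-→d18:-→d19:H5→d20:-→d21:-  best=H5
  + 197.204.229.79/32 (H0) depth=32
  ? 197.204.229.79  path d0:H1→d1:-→d2:-→d3:-→d4:-→d5:-→d6:-→d7:-→d8:H0→d9:-→d10:-→d11:-→d12:-→d13:-→d14:-→d15:-→d16:-→d17:-→d18:-→d19:H5→d20:-→d21:-→d22:-→d23:-→d24:H2→d25:-→d26:-→d27:-→d28:-→d29:-→d30:-→d31:-→d32:H0  best=H0
  + 197.204.0.0/16 (H2) depth=16
  + 197.204.192.0/18 (H5) depth=18
  + 197.204.229.0/24 (H1) depth=24
  + 197.204.229.79/32 (H2) depth=32
  + 197.204.229.79/32 (H3) depth=32
  + 197.204.229.64/27 (H2) depth=27

== LOOKUPS ==
["H6","H2","H2","H5","H0"]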